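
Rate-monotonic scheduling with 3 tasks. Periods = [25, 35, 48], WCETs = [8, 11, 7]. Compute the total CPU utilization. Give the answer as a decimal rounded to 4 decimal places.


Compute individual utilizations (exact fractions):
  Task 1: C/T = 8/25 (approx. 0.32)
  Task 2: C/T = 11/35 (approx. 0.3143)
  Task 3: C/T = 7/48 (approx. 0.1458)
Total utilization U = 8/25 + 11/35 + 7/48 = 6553/8400
Rounded to 4 decimal places: U = 0.7801
RM (Liu & Layland) bound for 3 tasks = 0.779763; compare with U = 6553/8400 (approx. 0.780119)
bound < U <= 1, so the RM sufficient condition is not met (inconclusive; an exact test such as response-time analysis is needed).

0.7801


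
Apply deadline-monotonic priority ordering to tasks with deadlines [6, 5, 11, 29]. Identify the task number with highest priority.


Sort tasks by relative deadline (ascending):
  Task 2: deadline = 5
  Task 1: deadline = 6
  Task 3: deadline = 11
  Task 4: deadline = 29
Priority order (highest first): [2, 1, 3, 4]
Highest priority task = 2

2


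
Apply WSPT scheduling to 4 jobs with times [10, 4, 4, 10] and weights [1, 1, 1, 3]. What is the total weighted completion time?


Compute p/w ratios and sort ascending (WSPT): [(10, 3), (4, 1), (4, 1), (10, 1)]
Compute weighted completion times:
  Job (p=10,w=3): C=10, w*C=3*10=30
  Job (p=4,w=1): C=14, w*C=1*14=14
  Job (p=4,w=1): C=18, w*C=1*18=18
  Job (p=10,w=1): C=28, w*C=1*28=28
Total weighted completion time = 90

90


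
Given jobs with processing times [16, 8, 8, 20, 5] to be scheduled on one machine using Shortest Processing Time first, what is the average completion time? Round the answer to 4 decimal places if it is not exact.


Sort jobs by processing time (SPT order): [5, 8, 8, 16, 20]
Compute completion times sequentially:
  Job 1: processing = 5, completes at 5
  Job 2: processing = 8, completes at 13
  Job 3: processing = 8, completes at 21
  Job 4: processing = 16, completes at 37
  Job 5: processing = 20, completes at 57
Sum of completion times = 133
Average completion time = 133/5 = 26.6

26.6


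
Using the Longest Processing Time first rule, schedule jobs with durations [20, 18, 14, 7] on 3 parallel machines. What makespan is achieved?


Sort jobs in decreasing order (LPT): [20, 18, 14, 7]
Assign each job to the least loaded machine:
  Machine 1: jobs [20], load = 20
  Machine 2: jobs [18], load = 18
  Machine 3: jobs [14, 7], load = 21
Makespan = max load = 21

21


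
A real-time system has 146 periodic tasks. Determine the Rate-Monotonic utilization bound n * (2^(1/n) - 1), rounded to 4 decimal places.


Compute 2^(1/146) = 1.0047588711
Subtract 1: 1.0047588711 - 1 = 0.0047588711
Multiply by n: 146 * 0.0047588711 = 0.6947951806
Round to 4 dp: 0.6948

0.6948


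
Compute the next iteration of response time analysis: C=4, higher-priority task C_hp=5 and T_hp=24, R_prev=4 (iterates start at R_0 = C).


R_next = C + ceil(R_prev / T_hp) * C_hp
ceil(4 / 24) = ceil(0.1667) = 1
Interference = 1 * 5 = 5
R_next = 4 + 5 = 9

9


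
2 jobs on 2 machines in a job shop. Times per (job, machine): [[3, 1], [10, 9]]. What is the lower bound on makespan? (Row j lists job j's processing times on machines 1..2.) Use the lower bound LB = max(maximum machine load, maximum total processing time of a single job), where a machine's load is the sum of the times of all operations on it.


Machine loads:
  Machine 1: 3 + 10 = 13
  Machine 2: 1 + 9 = 10
Max machine load = 13
Job totals:
  Job 1: 4
  Job 2: 19
Max job total = 19
Lower bound = max(13, 19) = 19

19


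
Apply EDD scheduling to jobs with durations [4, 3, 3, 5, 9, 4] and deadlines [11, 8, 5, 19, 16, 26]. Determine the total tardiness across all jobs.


Sort by due date (EDD order): [(3, 5), (3, 8), (4, 11), (9, 16), (5, 19), (4, 26)]
Compute completion times and tardiness:
  Job 1: p=3, d=5, C=3, tardiness=max(0,3-5)=0
  Job 2: p=3, d=8, C=6, tardiness=max(0,6-8)=0
  Job 3: p=4, d=11, C=10, tardiness=max(0,10-11)=0
  Job 4: p=9, d=16, C=19, tardiness=max(0,19-16)=3
  Job 5: p=5, d=19, C=24, tardiness=max(0,24-19)=5
  Job 6: p=4, d=26, C=28, tardiness=max(0,28-26)=2
Total tardiness = 10

10


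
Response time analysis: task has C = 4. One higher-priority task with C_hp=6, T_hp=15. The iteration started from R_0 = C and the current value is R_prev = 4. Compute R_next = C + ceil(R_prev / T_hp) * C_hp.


R_next = C + ceil(R_prev / T_hp) * C_hp
ceil(4 / 15) = ceil(0.2667) = 1
Interference = 1 * 6 = 6
R_next = 4 + 6 = 10

10


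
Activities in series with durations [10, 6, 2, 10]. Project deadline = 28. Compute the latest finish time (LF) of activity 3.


LF(activity 3) = deadline - sum of successor durations
Successors: activities 4 through 4 with durations [10]
Sum of successor durations = 10
LF = 28 - 10 = 18

18


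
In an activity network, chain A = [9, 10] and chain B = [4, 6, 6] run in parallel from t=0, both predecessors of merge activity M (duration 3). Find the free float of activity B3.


ES(B3) = sum of predecessors on chain B = 10
EF(B3) = ES + duration = 10 + 6 = 16
Successor of B3 is M. ES(M) = max(sum(A), sum(B)) = max(19, 16) = 19
Free float = ES(successor) - EF(current) = 19 - 16 = 3

3


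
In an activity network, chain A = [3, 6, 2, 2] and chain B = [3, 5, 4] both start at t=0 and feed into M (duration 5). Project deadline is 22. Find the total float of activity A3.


Forward pass: ES(A3) = sum of predecessors on chain A = 9
EF = ES + duration = 9 + 2 = 11
Backward pass: LF(M) = deadline = 22; LS(M) = 22 - 5 = 17
LF(A3) = LS(M) - sum(successors on chain A) = 17 - 2 = 15
LS = LF - duration = 15 - 2 = 13
Total float = LS - ES = 13 - 9 = 4

4


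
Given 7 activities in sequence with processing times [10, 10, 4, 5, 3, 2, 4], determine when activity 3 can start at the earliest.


Activity 3 starts after activities 1 through 2 complete.
Predecessor durations: [10, 10]
ES = 10 + 10 = 20

20


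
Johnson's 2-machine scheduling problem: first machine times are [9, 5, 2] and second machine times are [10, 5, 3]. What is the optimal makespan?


Apply Johnson's rule:
  Group 1 (a <= b): [(3, 2, 3), (2, 5, 5), (1, 9, 10)]
  Group 2 (a > b): []
Optimal job order: [3, 2, 1]
Schedule:
  Job 3: M1 done at 2, M2 done at 5
  Job 2: M1 done at 7, M2 done at 12
  Job 1: M1 done at 16, M2 done at 26
Makespan = 26

26


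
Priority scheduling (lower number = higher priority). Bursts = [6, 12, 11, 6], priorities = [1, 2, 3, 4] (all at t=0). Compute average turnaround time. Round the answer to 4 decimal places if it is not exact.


Sort by priority (ascending = highest first):
Order: [(1, 6), (2, 12), (3, 11), (4, 6)]
Completion times:
  Priority 1, burst=6, C=6
  Priority 2, burst=12, C=18
  Priority 3, burst=11, C=29
  Priority 4, burst=6, C=35
Average turnaround = 88/4 = 22.0

22.0


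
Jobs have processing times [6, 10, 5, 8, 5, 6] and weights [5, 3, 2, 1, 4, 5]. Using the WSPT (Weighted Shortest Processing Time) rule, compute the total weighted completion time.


Compute p/w ratios and sort ascending (WSPT): [(6, 5), (6, 5), (5, 4), (5, 2), (10, 3), (8, 1)]
Compute weighted completion times:
  Job (p=6,w=5): C=6, w*C=5*6=30
  Job (p=6,w=5): C=12, w*C=5*12=60
  Job (p=5,w=4): C=17, w*C=4*17=68
  Job (p=5,w=2): C=22, w*C=2*22=44
  Job (p=10,w=3): C=32, w*C=3*32=96
  Job (p=8,w=1): C=40, w*C=1*40=40
Total weighted completion time = 338

338


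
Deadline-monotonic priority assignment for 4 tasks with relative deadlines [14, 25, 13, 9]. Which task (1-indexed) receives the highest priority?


Sort tasks by relative deadline (ascending):
  Task 4: deadline = 9
  Task 3: deadline = 13
  Task 1: deadline = 14
  Task 2: deadline = 25
Priority order (highest first): [4, 3, 1, 2]
Highest priority task = 4

4


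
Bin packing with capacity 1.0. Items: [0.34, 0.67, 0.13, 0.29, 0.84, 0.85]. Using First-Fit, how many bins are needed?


Place items sequentially using First-Fit:
  Item 0.34 -> new Bin 1
  Item 0.67 -> new Bin 2
  Item 0.13 -> Bin 1 (now 0.47)
  Item 0.29 -> Bin 1 (now 0.76)
  Item 0.84 -> new Bin 3
  Item 0.85 -> new Bin 4
Total bins used = 4

4


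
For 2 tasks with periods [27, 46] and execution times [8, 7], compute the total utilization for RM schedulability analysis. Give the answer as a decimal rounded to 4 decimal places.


Compute individual utilizations (exact fractions):
  Task 1: C/T = 8/27 (approx. 0.2963)
  Task 2: C/T = 7/46 (approx. 0.1522)
Total utilization U = 8/27 + 7/46 = 557/1242
Rounded to 4 decimal places: U = 0.4485
RM (Liu & Layland) bound for 2 tasks = 0.828427; compare with U = 557/1242 (approx. 0.448470)
U <= bound, so schedulable by RM sufficient condition.

0.4485


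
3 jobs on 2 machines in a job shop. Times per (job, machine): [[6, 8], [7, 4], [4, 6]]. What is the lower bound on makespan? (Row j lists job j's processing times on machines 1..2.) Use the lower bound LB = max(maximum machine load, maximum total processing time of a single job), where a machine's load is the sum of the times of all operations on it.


Machine loads:
  Machine 1: 6 + 7 + 4 = 17
  Machine 2: 8 + 4 + 6 = 18
Max machine load = 18
Job totals:
  Job 1: 14
  Job 2: 11
  Job 3: 10
Max job total = 14
Lower bound = max(18, 14) = 18

18


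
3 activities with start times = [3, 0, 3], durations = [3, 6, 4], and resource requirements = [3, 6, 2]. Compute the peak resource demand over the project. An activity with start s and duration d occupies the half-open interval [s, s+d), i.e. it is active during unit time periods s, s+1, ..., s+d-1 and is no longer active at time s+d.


Each activity i is active on [start_i, start_i + duration_i).
Compute total resource usage per time slot:
  t=0: active resources = [6], total = 6
  t=1: active resources = [6], total = 6
  t=2: active resources = [6], total = 6
  t=3: active resources = [3, 6, 2], total = 11
  t=4: active resources = [3, 6, 2], total = 11
  t=5: active resources = [3, 6, 2], total = 11
  t=6: active resources = [2], total = 2
Peak resource demand = 11

11


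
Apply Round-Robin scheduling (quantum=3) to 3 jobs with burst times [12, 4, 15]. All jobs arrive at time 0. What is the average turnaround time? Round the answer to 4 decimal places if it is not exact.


Time quantum = 3
Execution trace:
  J1 runs 3 units, time = 3
  J2 runs 3 units, time = 6
  J3 runs 3 units, time = 9
  J1 runs 3 units, time = 12
  J2 runs 1 units, time = 13
  J3 runs 3 units, time = 16
  J1 runs 3 units, time = 19
  J3 runs 3 units, time = 22
  J1 runs 3 units, time = 25
  J3 runs 3 units, time = 28
  J3 runs 3 units, time = 31
Finish times: [25, 13, 31]
Average turnaround = 69/3 = 23.0

23.0


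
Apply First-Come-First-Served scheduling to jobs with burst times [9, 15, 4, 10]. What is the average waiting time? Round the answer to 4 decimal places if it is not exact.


FCFS order (as given): [9, 15, 4, 10]
Waiting times:
  Job 1: wait = 0
  Job 2: wait = 9
  Job 3: wait = 24
  Job 4: wait = 28
Sum of waiting times = 61
Average waiting time = 61/4 = 15.25

15.25


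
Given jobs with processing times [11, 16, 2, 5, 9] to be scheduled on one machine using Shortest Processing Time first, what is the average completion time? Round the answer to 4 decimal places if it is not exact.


Sort jobs by processing time (SPT order): [2, 5, 9, 11, 16]
Compute completion times sequentially:
  Job 1: processing = 2, completes at 2
  Job 2: processing = 5, completes at 7
  Job 3: processing = 9, completes at 16
  Job 4: processing = 11, completes at 27
  Job 5: processing = 16, completes at 43
Sum of completion times = 95
Average completion time = 95/5 = 19.0

19.0


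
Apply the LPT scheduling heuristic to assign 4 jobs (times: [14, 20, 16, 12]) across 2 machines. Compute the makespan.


Sort jobs in decreasing order (LPT): [20, 16, 14, 12]
Assign each job to the least loaded machine:
  Machine 1: jobs [20, 12], load = 32
  Machine 2: jobs [16, 14], load = 30
Makespan = max load = 32

32


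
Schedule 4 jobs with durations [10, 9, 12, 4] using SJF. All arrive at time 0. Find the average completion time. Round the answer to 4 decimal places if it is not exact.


SJF order (ascending): [4, 9, 10, 12]
Completion times:
  Job 1: burst=4, C=4
  Job 2: burst=9, C=13
  Job 3: burst=10, C=23
  Job 4: burst=12, C=35
Average completion = 75/4 = 18.75

18.75


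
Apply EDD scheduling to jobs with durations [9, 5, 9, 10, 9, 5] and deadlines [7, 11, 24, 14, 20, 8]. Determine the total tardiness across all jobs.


Sort by due date (EDD order): [(9, 7), (5, 8), (5, 11), (10, 14), (9, 20), (9, 24)]
Compute completion times and tardiness:
  Job 1: p=9, d=7, C=9, tardiness=max(0,9-7)=2
  Job 2: p=5, d=8, C=14, tardiness=max(0,14-8)=6
  Job 3: p=5, d=11, C=19, tardiness=max(0,19-11)=8
  Job 4: p=10, d=14, C=29, tardiness=max(0,29-14)=15
  Job 5: p=9, d=20, C=38, tardiness=max(0,38-20)=18
  Job 6: p=9, d=24, C=47, tardiness=max(0,47-24)=23
Total tardiness = 72

72


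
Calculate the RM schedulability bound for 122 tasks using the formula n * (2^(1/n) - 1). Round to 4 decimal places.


Compute 2^(1/122) = 1.0056977048
Subtract 1: 1.0056977048 - 1 = 0.0056977048
Multiply by n: 122 * 0.0056977048 = 0.6951199856
Round to 4 dp: 0.6951

0.6951


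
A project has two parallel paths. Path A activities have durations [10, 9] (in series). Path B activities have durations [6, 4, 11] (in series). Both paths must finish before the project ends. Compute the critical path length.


Path A total = 10 + 9 = 19
Path B total = 6 + 4 + 11 = 21
Critical path = longest path = max(19, 21) = 21

21


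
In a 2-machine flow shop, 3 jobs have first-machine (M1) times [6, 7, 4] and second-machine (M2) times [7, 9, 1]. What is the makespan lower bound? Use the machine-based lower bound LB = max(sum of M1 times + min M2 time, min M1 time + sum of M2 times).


LB1 = sum(M1 times) + min(M2 times) = 17 + 1 = 18
LB2 = min(M1 times) + sum(M2 times) = 4 + 17 = 21
Lower bound = max(LB1, LB2) = max(18, 21) = 21

21


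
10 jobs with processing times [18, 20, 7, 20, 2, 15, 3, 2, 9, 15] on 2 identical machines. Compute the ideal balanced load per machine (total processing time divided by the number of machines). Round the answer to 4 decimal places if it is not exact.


Total processing time = 18 + 20 + 7 + 20 + 2 + 15 + 3 + 2 + 9 + 15 = 111
Number of machines = 2
Ideal balanced load = 111 / 2 = 55.5

55.5


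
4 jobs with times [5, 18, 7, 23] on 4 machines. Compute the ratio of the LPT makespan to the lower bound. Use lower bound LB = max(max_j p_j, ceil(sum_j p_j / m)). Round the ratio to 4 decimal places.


LPT order: [23, 18, 7, 5]
Machine loads after assignment: [23, 18, 7, 5]
LPT makespan = 23
Lower bound = max(max_job, ceil(total/4)) = max(23, 14) = 23
Ratio = 23 / 23 = 1.0

1.0


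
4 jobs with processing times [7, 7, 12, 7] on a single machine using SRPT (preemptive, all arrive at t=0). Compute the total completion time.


Since all jobs arrive at t=0, SRPT equals SPT ordering.
SPT order: [7, 7, 7, 12]
Completion times:
  Job 1: p=7, C=7
  Job 2: p=7, C=14
  Job 3: p=7, C=21
  Job 4: p=12, C=33
Total completion time = 7 + 14 + 21 + 33 = 75

75


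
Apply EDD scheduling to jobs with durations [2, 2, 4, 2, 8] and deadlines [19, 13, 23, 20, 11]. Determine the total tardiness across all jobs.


Sort by due date (EDD order): [(8, 11), (2, 13), (2, 19), (2, 20), (4, 23)]
Compute completion times and tardiness:
  Job 1: p=8, d=11, C=8, tardiness=max(0,8-11)=0
  Job 2: p=2, d=13, C=10, tardiness=max(0,10-13)=0
  Job 3: p=2, d=19, C=12, tardiness=max(0,12-19)=0
  Job 4: p=2, d=20, C=14, tardiness=max(0,14-20)=0
  Job 5: p=4, d=23, C=18, tardiness=max(0,18-23)=0
Total tardiness = 0

0


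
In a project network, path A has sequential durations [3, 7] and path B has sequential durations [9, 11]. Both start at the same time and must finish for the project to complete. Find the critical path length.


Path A total = 3 + 7 = 10
Path B total = 9 + 11 = 20
Critical path = longest path = max(10, 20) = 20

20


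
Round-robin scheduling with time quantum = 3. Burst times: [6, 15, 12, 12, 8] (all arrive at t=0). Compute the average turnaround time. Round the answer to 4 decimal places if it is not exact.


Time quantum = 3
Execution trace:
  J1 runs 3 units, time = 3
  J2 runs 3 units, time = 6
  J3 runs 3 units, time = 9
  J4 runs 3 units, time = 12
  J5 runs 3 units, time = 15
  J1 runs 3 units, time = 18
  J2 runs 3 units, time = 21
  J3 runs 3 units, time = 24
  J4 runs 3 units, time = 27
  J5 runs 3 units, time = 30
  J2 runs 3 units, time = 33
  J3 runs 3 units, time = 36
  J4 runs 3 units, time = 39
  J5 runs 2 units, time = 41
  J2 runs 3 units, time = 44
  J3 runs 3 units, time = 47
  J4 runs 3 units, time = 50
  J2 runs 3 units, time = 53
Finish times: [18, 53, 47, 50, 41]
Average turnaround = 209/5 = 41.8

41.8


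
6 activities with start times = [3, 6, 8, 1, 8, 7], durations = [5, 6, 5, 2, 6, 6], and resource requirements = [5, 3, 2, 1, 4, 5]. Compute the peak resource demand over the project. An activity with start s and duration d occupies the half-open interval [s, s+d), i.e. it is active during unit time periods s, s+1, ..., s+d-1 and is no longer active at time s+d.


Each activity i is active on [start_i, start_i + duration_i).
Compute total resource usage per time slot:
  t=0: active resources = [], total = 0
  t=1: active resources = [1], total = 1
  t=2: active resources = [1], total = 1
  t=3: active resources = [5], total = 5
  t=4: active resources = [5], total = 5
  t=5: active resources = [5], total = 5
  t=6: active resources = [5, 3], total = 8
  t=7: active resources = [5, 3, 5], total = 13
  t=8: active resources = [3, 2, 4, 5], total = 14
  t=9: active resources = [3, 2, 4, 5], total = 14
  t=10: active resources = [3, 2, 4, 5], total = 14
  t=11: active resources = [3, 2, 4, 5], total = 14
  t=12: active resources = [2, 4, 5], total = 11
  t=13: active resources = [4], total = 4
Peak resource demand = 14

14


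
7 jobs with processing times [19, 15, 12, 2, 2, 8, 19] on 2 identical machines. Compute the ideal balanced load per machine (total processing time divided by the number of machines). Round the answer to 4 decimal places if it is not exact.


Total processing time = 19 + 15 + 12 + 2 + 2 + 8 + 19 = 77
Number of machines = 2
Ideal balanced load = 77 / 2 = 38.5

38.5


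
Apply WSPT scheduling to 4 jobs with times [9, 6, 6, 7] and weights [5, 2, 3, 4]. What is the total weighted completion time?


Compute p/w ratios and sort ascending (WSPT): [(7, 4), (9, 5), (6, 3), (6, 2)]
Compute weighted completion times:
  Job (p=7,w=4): C=7, w*C=4*7=28
  Job (p=9,w=5): C=16, w*C=5*16=80
  Job (p=6,w=3): C=22, w*C=3*22=66
  Job (p=6,w=2): C=28, w*C=2*28=56
Total weighted completion time = 230

230


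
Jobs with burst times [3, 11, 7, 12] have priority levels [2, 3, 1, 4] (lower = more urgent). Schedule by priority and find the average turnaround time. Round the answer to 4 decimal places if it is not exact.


Sort by priority (ascending = highest first):
Order: [(1, 7), (2, 3), (3, 11), (4, 12)]
Completion times:
  Priority 1, burst=7, C=7
  Priority 2, burst=3, C=10
  Priority 3, burst=11, C=21
  Priority 4, burst=12, C=33
Average turnaround = 71/4 = 17.75

17.75


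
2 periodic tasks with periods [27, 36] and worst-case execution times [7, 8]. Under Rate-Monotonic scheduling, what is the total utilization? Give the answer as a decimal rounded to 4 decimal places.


Compute individual utilizations (exact fractions):
  Task 1: C/T = 7/27 (approx. 0.2593)
  Task 2: C/T = 8/36 = 2/9 (approx. 0.2222)
Total utilization U = 7/27 + 2/9 = 13/27
Rounded to 4 decimal places: U = 0.4815
RM (Liu & Layland) bound for 2 tasks = 0.828427; compare with U = 13/27 (approx. 0.481481)
U <= bound, so schedulable by RM sufficient condition.

0.4815


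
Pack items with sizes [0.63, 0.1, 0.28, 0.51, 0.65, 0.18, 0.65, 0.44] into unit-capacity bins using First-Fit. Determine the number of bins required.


Place items sequentially using First-Fit:
  Item 0.63 -> new Bin 1
  Item 0.1 -> Bin 1 (now 0.73)
  Item 0.28 -> new Bin 2
  Item 0.51 -> Bin 2 (now 0.79)
  Item 0.65 -> new Bin 3
  Item 0.18 -> Bin 1 (now 0.91)
  Item 0.65 -> new Bin 4
  Item 0.44 -> new Bin 5
Total bins used = 5

5


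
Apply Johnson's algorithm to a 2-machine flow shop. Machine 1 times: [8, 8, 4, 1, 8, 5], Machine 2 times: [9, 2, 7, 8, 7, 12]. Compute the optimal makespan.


Apply Johnson's rule:
  Group 1 (a <= b): [(4, 1, 8), (3, 4, 7), (6, 5, 12), (1, 8, 9)]
  Group 2 (a > b): [(5, 8, 7), (2, 8, 2)]
Optimal job order: [4, 3, 6, 1, 5, 2]
Schedule:
  Job 4: M1 done at 1, M2 done at 9
  Job 3: M1 done at 5, M2 done at 16
  Job 6: M1 done at 10, M2 done at 28
  Job 1: M1 done at 18, M2 done at 37
  Job 5: M1 done at 26, M2 done at 44
  Job 2: M1 done at 34, M2 done at 46
Makespan = 46

46


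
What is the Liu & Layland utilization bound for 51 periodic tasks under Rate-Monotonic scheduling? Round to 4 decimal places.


Compute 2^(1/51) = 1.0136839003
Subtract 1: 1.0136839003 - 1 = 0.0136839003
Multiply by n: 51 * 0.0136839003 = 0.6978789153
Round to 4 dp: 0.6979

0.6979


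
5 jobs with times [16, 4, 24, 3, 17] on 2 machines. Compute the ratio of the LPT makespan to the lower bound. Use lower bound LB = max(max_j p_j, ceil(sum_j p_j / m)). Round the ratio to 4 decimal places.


LPT order: [24, 17, 16, 4, 3]
Machine loads after assignment: [31, 33]
LPT makespan = 33
Lower bound = max(max_job, ceil(total/2)) = max(24, 32) = 32
Ratio = 33 / 32 = 1.0313

1.0313


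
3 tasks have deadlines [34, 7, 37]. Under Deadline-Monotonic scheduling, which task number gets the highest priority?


Sort tasks by relative deadline (ascending):
  Task 2: deadline = 7
  Task 1: deadline = 34
  Task 3: deadline = 37
Priority order (highest first): [2, 1, 3]
Highest priority task = 2

2


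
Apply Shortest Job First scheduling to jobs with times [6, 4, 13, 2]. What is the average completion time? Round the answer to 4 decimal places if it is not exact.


SJF order (ascending): [2, 4, 6, 13]
Completion times:
  Job 1: burst=2, C=2
  Job 2: burst=4, C=6
  Job 3: burst=6, C=12
  Job 4: burst=13, C=25
Average completion = 45/4 = 11.25

11.25


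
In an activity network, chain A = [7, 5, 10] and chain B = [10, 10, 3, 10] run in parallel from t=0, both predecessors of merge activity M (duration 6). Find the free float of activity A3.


ES(A3) = sum of predecessors on chain A = 12
EF(A3) = ES + duration = 12 + 10 = 22
Successor of A3 is M. ES(M) = max(sum(A), sum(B)) = max(22, 33) = 33
Free float = ES(successor) - EF(current) = 33 - 22 = 11

11


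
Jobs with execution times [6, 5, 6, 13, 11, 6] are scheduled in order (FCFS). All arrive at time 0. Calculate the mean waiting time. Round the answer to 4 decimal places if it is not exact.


FCFS order (as given): [6, 5, 6, 13, 11, 6]
Waiting times:
  Job 1: wait = 0
  Job 2: wait = 6
  Job 3: wait = 11
  Job 4: wait = 17
  Job 5: wait = 30
  Job 6: wait = 41
Sum of waiting times = 105
Average waiting time = 105/6 = 17.5

17.5


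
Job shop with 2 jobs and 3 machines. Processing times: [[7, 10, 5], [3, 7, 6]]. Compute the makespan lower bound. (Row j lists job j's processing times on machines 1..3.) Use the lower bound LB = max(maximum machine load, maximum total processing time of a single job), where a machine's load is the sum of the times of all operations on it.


Machine loads:
  Machine 1: 7 + 3 = 10
  Machine 2: 10 + 7 = 17
  Machine 3: 5 + 6 = 11
Max machine load = 17
Job totals:
  Job 1: 22
  Job 2: 16
Max job total = 22
Lower bound = max(17, 22) = 22

22


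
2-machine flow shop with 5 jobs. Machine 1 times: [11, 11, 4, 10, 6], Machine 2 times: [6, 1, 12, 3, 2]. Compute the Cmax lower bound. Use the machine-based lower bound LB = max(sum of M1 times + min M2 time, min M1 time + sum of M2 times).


LB1 = sum(M1 times) + min(M2 times) = 42 + 1 = 43
LB2 = min(M1 times) + sum(M2 times) = 4 + 24 = 28
Lower bound = max(LB1, LB2) = max(43, 28) = 43

43


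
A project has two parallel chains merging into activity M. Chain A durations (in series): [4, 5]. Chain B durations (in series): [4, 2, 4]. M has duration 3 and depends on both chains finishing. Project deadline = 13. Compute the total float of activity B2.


Forward pass: ES(B2) = sum of predecessors on chain B = 4
EF = ES + duration = 4 + 2 = 6
Backward pass: LF(M) = deadline = 13; LS(M) = 13 - 3 = 10
LF(B2) = LS(M) - sum(successors on chain B) = 10 - 4 = 6
LS = LF - duration = 6 - 2 = 4
Total float = LS - ES = 4 - 4 = 0

0


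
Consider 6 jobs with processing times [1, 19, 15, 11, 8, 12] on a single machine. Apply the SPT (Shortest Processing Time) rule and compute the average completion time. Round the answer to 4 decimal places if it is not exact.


Sort jobs by processing time (SPT order): [1, 8, 11, 12, 15, 19]
Compute completion times sequentially:
  Job 1: processing = 1, completes at 1
  Job 2: processing = 8, completes at 9
  Job 3: processing = 11, completes at 20
  Job 4: processing = 12, completes at 32
  Job 5: processing = 15, completes at 47
  Job 6: processing = 19, completes at 66
Sum of completion times = 175
Average completion time = 175/6 = 29.1667

29.1667


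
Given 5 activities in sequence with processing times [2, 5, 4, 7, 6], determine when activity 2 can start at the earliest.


Activity 2 starts after activities 1 through 1 complete.
Predecessor durations: [2]
ES = 2 = 2

2


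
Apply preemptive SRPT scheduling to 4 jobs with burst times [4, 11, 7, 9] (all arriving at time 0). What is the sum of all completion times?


Since all jobs arrive at t=0, SRPT equals SPT ordering.
SPT order: [4, 7, 9, 11]
Completion times:
  Job 1: p=4, C=4
  Job 2: p=7, C=11
  Job 3: p=9, C=20
  Job 4: p=11, C=31
Total completion time = 4 + 11 + 20 + 31 = 66

66


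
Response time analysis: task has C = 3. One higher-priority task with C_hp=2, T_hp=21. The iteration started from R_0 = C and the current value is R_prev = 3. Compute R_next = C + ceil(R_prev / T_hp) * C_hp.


R_next = C + ceil(R_prev / T_hp) * C_hp
ceil(3 / 21) = ceil(0.1429) = 1
Interference = 1 * 2 = 2
R_next = 3 + 2 = 5

5


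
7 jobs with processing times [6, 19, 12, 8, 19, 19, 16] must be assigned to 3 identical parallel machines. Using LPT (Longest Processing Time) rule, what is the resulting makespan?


Sort jobs in decreasing order (LPT): [19, 19, 19, 16, 12, 8, 6]
Assign each job to the least loaded machine:
  Machine 1: jobs [19, 16], load = 35
  Machine 2: jobs [19, 12], load = 31
  Machine 3: jobs [19, 8, 6], load = 33
Makespan = max load = 35

35


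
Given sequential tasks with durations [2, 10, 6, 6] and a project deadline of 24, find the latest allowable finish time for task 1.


LF(activity 1) = deadline - sum of successor durations
Successors: activities 2 through 4 with durations [10, 6, 6]
Sum of successor durations = 22
LF = 24 - 22 = 2

2


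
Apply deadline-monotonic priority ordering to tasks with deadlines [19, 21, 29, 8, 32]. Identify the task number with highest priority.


Sort tasks by relative deadline (ascending):
  Task 4: deadline = 8
  Task 1: deadline = 19
  Task 2: deadline = 21
  Task 3: deadline = 29
  Task 5: deadline = 32
Priority order (highest first): [4, 1, 2, 3, 5]
Highest priority task = 4

4


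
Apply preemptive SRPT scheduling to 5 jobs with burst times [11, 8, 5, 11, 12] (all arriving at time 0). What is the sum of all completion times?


Since all jobs arrive at t=0, SRPT equals SPT ordering.
SPT order: [5, 8, 11, 11, 12]
Completion times:
  Job 1: p=5, C=5
  Job 2: p=8, C=13
  Job 3: p=11, C=24
  Job 4: p=11, C=35
  Job 5: p=12, C=47
Total completion time = 5 + 13 + 24 + 35 + 47 = 124

124


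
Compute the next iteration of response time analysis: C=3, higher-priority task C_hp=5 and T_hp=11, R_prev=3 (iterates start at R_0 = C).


R_next = C + ceil(R_prev / T_hp) * C_hp
ceil(3 / 11) = ceil(0.2727) = 1
Interference = 1 * 5 = 5
R_next = 3 + 5 = 8

8


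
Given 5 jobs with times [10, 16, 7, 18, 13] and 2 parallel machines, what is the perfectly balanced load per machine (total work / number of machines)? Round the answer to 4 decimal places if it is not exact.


Total processing time = 10 + 16 + 7 + 18 + 13 = 64
Number of machines = 2
Ideal balanced load = 64 / 2 = 32.0

32.0


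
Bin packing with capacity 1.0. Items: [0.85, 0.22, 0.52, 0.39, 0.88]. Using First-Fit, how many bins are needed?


Place items sequentially using First-Fit:
  Item 0.85 -> new Bin 1
  Item 0.22 -> new Bin 2
  Item 0.52 -> Bin 2 (now 0.74)
  Item 0.39 -> new Bin 3
  Item 0.88 -> new Bin 4
Total bins used = 4

4


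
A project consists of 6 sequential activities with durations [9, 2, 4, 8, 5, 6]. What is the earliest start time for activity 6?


Activity 6 starts after activities 1 through 5 complete.
Predecessor durations: [9, 2, 4, 8, 5]
ES = 9 + 2 + 4 + 8 + 5 = 28

28


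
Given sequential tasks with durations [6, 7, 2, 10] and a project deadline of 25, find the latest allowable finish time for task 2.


LF(activity 2) = deadline - sum of successor durations
Successors: activities 3 through 4 with durations [2, 10]
Sum of successor durations = 12
LF = 25 - 12 = 13

13


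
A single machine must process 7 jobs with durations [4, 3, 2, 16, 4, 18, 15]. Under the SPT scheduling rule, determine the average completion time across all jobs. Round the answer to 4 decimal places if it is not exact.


Sort jobs by processing time (SPT order): [2, 3, 4, 4, 15, 16, 18]
Compute completion times sequentially:
  Job 1: processing = 2, completes at 2
  Job 2: processing = 3, completes at 5
  Job 3: processing = 4, completes at 9
  Job 4: processing = 4, completes at 13
  Job 5: processing = 15, completes at 28
  Job 6: processing = 16, completes at 44
  Job 7: processing = 18, completes at 62
Sum of completion times = 163
Average completion time = 163/7 = 23.2857

23.2857


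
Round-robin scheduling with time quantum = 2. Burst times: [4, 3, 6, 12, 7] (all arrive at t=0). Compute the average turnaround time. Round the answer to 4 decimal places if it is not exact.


Time quantum = 2
Execution trace:
  J1 runs 2 units, time = 2
  J2 runs 2 units, time = 4
  J3 runs 2 units, time = 6
  J4 runs 2 units, time = 8
  J5 runs 2 units, time = 10
  J1 runs 2 units, time = 12
  J2 runs 1 units, time = 13
  J3 runs 2 units, time = 15
  J4 runs 2 units, time = 17
  J5 runs 2 units, time = 19
  J3 runs 2 units, time = 21
  J4 runs 2 units, time = 23
  J5 runs 2 units, time = 25
  J4 runs 2 units, time = 27
  J5 runs 1 units, time = 28
  J4 runs 2 units, time = 30
  J4 runs 2 units, time = 32
Finish times: [12, 13, 21, 32, 28]
Average turnaround = 106/5 = 21.2

21.2


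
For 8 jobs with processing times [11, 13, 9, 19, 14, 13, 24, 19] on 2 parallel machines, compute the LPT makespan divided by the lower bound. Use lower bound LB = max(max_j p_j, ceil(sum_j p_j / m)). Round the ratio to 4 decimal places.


LPT order: [24, 19, 19, 14, 13, 13, 11, 9]
Machine loads after assignment: [62, 60]
LPT makespan = 62
Lower bound = max(max_job, ceil(total/2)) = max(24, 61) = 61
Ratio = 62 / 61 = 1.0164

1.0164


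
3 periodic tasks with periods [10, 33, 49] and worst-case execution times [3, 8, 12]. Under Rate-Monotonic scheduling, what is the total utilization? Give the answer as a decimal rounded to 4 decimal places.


Compute individual utilizations (exact fractions):
  Task 1: C/T = 3/10 (approx. 0.3)
  Task 2: C/T = 8/33 (approx. 0.2424)
  Task 3: C/T = 12/49 (approx. 0.2449)
Total utilization U = 3/10 + 8/33 + 12/49 = 12731/16170
Rounded to 4 decimal places: U = 0.7873
RM (Liu & Layland) bound for 3 tasks = 0.779763; compare with U = 12731/16170 (approx. 0.787322)
bound < U <= 1, so the RM sufficient condition is not met (inconclusive; an exact test such as response-time analysis is needed).

0.7873


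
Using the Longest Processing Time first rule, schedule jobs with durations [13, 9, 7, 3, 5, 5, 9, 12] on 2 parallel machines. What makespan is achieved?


Sort jobs in decreasing order (LPT): [13, 12, 9, 9, 7, 5, 5, 3]
Assign each job to the least loaded machine:
  Machine 1: jobs [13, 9, 5, 5], load = 32
  Machine 2: jobs [12, 9, 7, 3], load = 31
Makespan = max load = 32

32


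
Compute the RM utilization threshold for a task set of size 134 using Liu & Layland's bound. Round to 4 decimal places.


Compute 2^(1/134) = 1.0051861419
Subtract 1: 1.0051861419 - 1 = 0.0051861419
Multiply by n: 134 * 0.0051861419 = 0.6949430146
Round to 4 dp: 0.6949

0.6949


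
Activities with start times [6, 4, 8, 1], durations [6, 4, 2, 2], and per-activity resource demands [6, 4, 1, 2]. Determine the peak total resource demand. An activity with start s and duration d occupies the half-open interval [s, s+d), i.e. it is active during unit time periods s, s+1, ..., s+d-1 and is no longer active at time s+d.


Each activity i is active on [start_i, start_i + duration_i).
Compute total resource usage per time slot:
  t=0: active resources = [], total = 0
  t=1: active resources = [2], total = 2
  t=2: active resources = [2], total = 2
  t=3: active resources = [], total = 0
  t=4: active resources = [4], total = 4
  t=5: active resources = [4], total = 4
  t=6: active resources = [6, 4], total = 10
  t=7: active resources = [6, 4], total = 10
  t=8: active resources = [6, 1], total = 7
  t=9: active resources = [6, 1], total = 7
  t=10: active resources = [6], total = 6
  t=11: active resources = [6], total = 6
Peak resource demand = 10

10


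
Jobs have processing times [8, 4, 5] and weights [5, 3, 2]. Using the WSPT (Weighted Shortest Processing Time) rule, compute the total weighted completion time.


Compute p/w ratios and sort ascending (WSPT): [(4, 3), (8, 5), (5, 2)]
Compute weighted completion times:
  Job (p=4,w=3): C=4, w*C=3*4=12
  Job (p=8,w=5): C=12, w*C=5*12=60
  Job (p=5,w=2): C=17, w*C=2*17=34
Total weighted completion time = 106

106


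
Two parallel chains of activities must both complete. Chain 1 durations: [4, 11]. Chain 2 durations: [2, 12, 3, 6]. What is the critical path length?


Path A total = 4 + 11 = 15
Path B total = 2 + 12 + 3 + 6 = 23
Critical path = longest path = max(15, 23) = 23

23


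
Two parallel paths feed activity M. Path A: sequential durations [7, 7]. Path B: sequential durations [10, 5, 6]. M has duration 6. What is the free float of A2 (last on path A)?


ES(A2) = sum of predecessors on chain A = 7
EF(A2) = ES + duration = 7 + 7 = 14
Successor of A2 is M. ES(M) = max(sum(A), sum(B)) = max(14, 21) = 21
Free float = ES(successor) - EF(current) = 21 - 14 = 7

7


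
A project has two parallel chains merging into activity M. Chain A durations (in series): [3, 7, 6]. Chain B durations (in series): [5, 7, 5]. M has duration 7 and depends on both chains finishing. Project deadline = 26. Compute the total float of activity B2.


Forward pass: ES(B2) = sum of predecessors on chain B = 5
EF = ES + duration = 5 + 7 = 12
Backward pass: LF(M) = deadline = 26; LS(M) = 26 - 7 = 19
LF(B2) = LS(M) - sum(successors on chain B) = 19 - 5 = 14
LS = LF - duration = 14 - 7 = 7
Total float = LS - ES = 7 - 5 = 2

2


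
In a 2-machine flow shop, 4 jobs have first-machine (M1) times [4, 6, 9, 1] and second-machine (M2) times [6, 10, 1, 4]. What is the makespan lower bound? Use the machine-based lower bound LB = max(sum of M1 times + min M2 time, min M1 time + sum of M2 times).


LB1 = sum(M1 times) + min(M2 times) = 20 + 1 = 21
LB2 = min(M1 times) + sum(M2 times) = 1 + 21 = 22
Lower bound = max(LB1, LB2) = max(21, 22) = 22

22


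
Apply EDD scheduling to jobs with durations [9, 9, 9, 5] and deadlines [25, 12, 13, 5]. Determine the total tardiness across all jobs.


Sort by due date (EDD order): [(5, 5), (9, 12), (9, 13), (9, 25)]
Compute completion times and tardiness:
  Job 1: p=5, d=5, C=5, tardiness=max(0,5-5)=0
  Job 2: p=9, d=12, C=14, tardiness=max(0,14-12)=2
  Job 3: p=9, d=13, C=23, tardiness=max(0,23-13)=10
  Job 4: p=9, d=25, C=32, tardiness=max(0,32-25)=7
Total tardiness = 19

19


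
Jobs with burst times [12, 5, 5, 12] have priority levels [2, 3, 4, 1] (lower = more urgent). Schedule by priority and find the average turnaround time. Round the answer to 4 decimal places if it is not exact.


Sort by priority (ascending = highest first):
Order: [(1, 12), (2, 12), (3, 5), (4, 5)]
Completion times:
  Priority 1, burst=12, C=12
  Priority 2, burst=12, C=24
  Priority 3, burst=5, C=29
  Priority 4, burst=5, C=34
Average turnaround = 99/4 = 24.75

24.75


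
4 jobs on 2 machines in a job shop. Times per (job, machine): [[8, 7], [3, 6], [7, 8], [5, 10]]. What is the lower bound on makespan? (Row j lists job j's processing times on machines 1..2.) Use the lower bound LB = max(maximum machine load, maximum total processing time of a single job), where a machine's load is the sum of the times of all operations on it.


Machine loads:
  Machine 1: 8 + 3 + 7 + 5 = 23
  Machine 2: 7 + 6 + 8 + 10 = 31
Max machine load = 31
Job totals:
  Job 1: 15
  Job 2: 9
  Job 3: 15
  Job 4: 15
Max job total = 15
Lower bound = max(31, 15) = 31

31


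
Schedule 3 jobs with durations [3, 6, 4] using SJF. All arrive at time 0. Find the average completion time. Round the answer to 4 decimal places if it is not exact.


SJF order (ascending): [3, 4, 6]
Completion times:
  Job 1: burst=3, C=3
  Job 2: burst=4, C=7
  Job 3: burst=6, C=13
Average completion = 23/3 = 7.6667

7.6667


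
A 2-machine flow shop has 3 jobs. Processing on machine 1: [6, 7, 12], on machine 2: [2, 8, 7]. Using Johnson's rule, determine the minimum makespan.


Apply Johnson's rule:
  Group 1 (a <= b): [(2, 7, 8)]
  Group 2 (a > b): [(3, 12, 7), (1, 6, 2)]
Optimal job order: [2, 3, 1]
Schedule:
  Job 2: M1 done at 7, M2 done at 15
  Job 3: M1 done at 19, M2 done at 26
  Job 1: M1 done at 25, M2 done at 28
Makespan = 28

28


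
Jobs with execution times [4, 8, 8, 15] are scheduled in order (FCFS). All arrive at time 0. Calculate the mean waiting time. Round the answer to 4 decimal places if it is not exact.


FCFS order (as given): [4, 8, 8, 15]
Waiting times:
  Job 1: wait = 0
  Job 2: wait = 4
  Job 3: wait = 12
  Job 4: wait = 20
Sum of waiting times = 36
Average waiting time = 36/4 = 9.0

9.0


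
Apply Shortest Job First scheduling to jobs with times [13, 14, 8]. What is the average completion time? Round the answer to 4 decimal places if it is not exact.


SJF order (ascending): [8, 13, 14]
Completion times:
  Job 1: burst=8, C=8
  Job 2: burst=13, C=21
  Job 3: burst=14, C=35
Average completion = 64/3 = 21.3333

21.3333


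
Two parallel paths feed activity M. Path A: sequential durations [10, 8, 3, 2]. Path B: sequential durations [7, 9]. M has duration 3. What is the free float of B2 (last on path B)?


ES(B2) = sum of predecessors on chain B = 7
EF(B2) = ES + duration = 7 + 9 = 16
Successor of B2 is M. ES(M) = max(sum(A), sum(B)) = max(23, 16) = 23
Free float = ES(successor) - EF(current) = 23 - 16 = 7

7


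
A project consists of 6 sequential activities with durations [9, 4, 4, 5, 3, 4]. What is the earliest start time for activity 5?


Activity 5 starts after activities 1 through 4 complete.
Predecessor durations: [9, 4, 4, 5]
ES = 9 + 4 + 4 + 5 = 22

22


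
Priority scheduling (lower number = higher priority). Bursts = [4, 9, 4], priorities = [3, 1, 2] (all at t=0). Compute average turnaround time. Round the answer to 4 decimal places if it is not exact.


Sort by priority (ascending = highest first):
Order: [(1, 9), (2, 4), (3, 4)]
Completion times:
  Priority 1, burst=9, C=9
  Priority 2, burst=4, C=13
  Priority 3, burst=4, C=17
Average turnaround = 39/3 = 13.0

13.0


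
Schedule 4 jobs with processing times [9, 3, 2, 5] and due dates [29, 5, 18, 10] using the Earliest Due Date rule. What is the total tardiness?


Sort by due date (EDD order): [(3, 5), (5, 10), (2, 18), (9, 29)]
Compute completion times and tardiness:
  Job 1: p=3, d=5, C=3, tardiness=max(0,3-5)=0
  Job 2: p=5, d=10, C=8, tardiness=max(0,8-10)=0
  Job 3: p=2, d=18, C=10, tardiness=max(0,10-18)=0
  Job 4: p=9, d=29, C=19, tardiness=max(0,19-29)=0
Total tardiness = 0

0
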